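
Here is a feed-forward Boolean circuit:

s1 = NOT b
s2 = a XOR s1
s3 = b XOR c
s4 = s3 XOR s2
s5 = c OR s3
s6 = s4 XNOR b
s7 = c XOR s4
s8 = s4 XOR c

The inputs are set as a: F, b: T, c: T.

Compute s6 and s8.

s1 = NOT b = NOT T = F
s2 = a XOR s1 = F XOR F = F
s3 = b XOR c = T XOR T = F
s4 = s3 XOR s2 = F XOR F = F
s6 = s4 XNOR b = F XNOR T = F
s8 = s4 XOR c = F XOR T = T

s6 = F  s8 = T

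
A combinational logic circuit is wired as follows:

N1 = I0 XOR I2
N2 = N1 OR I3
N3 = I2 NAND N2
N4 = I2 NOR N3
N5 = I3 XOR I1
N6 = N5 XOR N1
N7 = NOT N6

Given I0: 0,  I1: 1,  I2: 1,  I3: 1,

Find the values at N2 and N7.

N1 = I0 XOR I2 = 0 XOR 1 = 1
N2 = N1 OR I3 = 1 OR 1 = 1
N5 = I3 XOR I1 = 1 XOR 1 = 0
N6 = N5 XOR N1 = 0 XOR 1 = 1
N7 = NOT N6 = NOT 1 = 0

N2 = 1; N7 = 0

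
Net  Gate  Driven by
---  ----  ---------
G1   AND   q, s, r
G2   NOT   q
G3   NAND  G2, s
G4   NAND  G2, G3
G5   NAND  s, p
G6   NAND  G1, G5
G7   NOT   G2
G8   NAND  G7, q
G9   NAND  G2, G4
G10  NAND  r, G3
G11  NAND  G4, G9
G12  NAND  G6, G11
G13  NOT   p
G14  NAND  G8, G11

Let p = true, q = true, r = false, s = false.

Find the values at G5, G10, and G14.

G5 = true, G10 = true, G14 = true

G2 = NOT q = NOT true = false
G3 = G2 NAND s = false NAND false = true
G4 = G2 NAND G3 = false NAND true = true
G5 = s NAND p = false NAND true = true
G7 = NOT G2 = NOT false = true
G8 = G7 NAND q = true NAND true = false
G9 = G2 NAND G4 = false NAND true = true
G10 = r NAND G3 = false NAND true = true
G11 = G4 NAND G9 = true NAND true = false
G14 = G8 NAND G11 = false NAND false = true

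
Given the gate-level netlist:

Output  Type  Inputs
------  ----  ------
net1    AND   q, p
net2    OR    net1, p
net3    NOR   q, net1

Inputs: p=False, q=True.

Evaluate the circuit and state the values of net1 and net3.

net1 = q AND p = True AND False = False
net3 = q NOR net1 = True NOR False = False

net1 = False; net3 = False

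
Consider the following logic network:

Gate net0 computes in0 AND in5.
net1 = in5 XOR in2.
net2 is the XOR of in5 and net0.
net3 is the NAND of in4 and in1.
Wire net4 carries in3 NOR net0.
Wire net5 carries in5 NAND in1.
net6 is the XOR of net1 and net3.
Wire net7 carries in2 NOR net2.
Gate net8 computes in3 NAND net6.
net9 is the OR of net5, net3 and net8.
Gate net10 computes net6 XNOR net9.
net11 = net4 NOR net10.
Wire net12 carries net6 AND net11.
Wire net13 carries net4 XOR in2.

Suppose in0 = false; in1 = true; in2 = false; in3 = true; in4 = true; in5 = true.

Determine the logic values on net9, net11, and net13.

net0 = in0 AND in5 = false AND true = false
net1 = in5 XOR in2 = true XOR false = true
net3 = in4 NAND in1 = true NAND true = false
net4 = in3 NOR net0 = true NOR false = false
net5 = in5 NAND in1 = true NAND true = false
net6 = net1 XOR net3 = true XOR false = true
net8 = in3 NAND net6 = true NAND true = false
net9 = net5 OR net3 OR net8 = false OR false OR false = false
net10 = net6 XNOR net9 = true XNOR false = false
net11 = net4 NOR net10 = false NOR false = true
net13 = net4 XOR in2 = false XOR false = false

net9 = false, net11 = true, net13 = false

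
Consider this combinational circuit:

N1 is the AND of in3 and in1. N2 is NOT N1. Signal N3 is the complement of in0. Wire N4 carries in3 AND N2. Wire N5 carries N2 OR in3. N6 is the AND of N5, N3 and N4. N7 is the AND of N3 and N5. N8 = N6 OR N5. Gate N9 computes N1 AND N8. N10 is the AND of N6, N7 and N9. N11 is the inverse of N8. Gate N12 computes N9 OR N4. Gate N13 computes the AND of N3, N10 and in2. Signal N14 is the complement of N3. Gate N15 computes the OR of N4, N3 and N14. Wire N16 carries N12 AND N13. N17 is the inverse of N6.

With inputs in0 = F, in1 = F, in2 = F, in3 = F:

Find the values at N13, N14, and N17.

N1 = in3 AND in1 = F AND F = F
N2 = NOT N1 = NOT F = T
N3 = NOT in0 = NOT F = T
N4 = in3 AND N2 = F AND T = F
N5 = N2 OR in3 = T OR F = T
N6 = N5 AND N3 AND N4 = T AND T AND F = F
N7 = N3 AND N5 = T AND T = T
N8 = N6 OR N5 = F OR T = T
N9 = N1 AND N8 = F AND T = F
N10 = N6 AND N7 AND N9 = F AND T AND F = F
N13 = N3 AND N10 AND in2 = T AND F AND F = F
N14 = NOT N3 = NOT T = F
N17 = NOT N6 = NOT F = T

N13 = F, N14 = F, N17 = T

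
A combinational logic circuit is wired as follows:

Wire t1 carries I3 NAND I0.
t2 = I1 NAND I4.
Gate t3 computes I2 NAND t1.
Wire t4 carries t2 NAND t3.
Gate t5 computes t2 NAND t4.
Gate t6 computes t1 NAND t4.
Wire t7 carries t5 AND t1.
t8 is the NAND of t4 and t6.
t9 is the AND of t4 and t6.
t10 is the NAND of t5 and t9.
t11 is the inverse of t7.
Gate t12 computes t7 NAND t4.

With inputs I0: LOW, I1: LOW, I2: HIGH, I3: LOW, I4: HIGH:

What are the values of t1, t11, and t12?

t1 = I3 NAND I0 = LOW NAND LOW = HIGH
t2 = I1 NAND I4 = LOW NAND HIGH = HIGH
t3 = I2 NAND t1 = HIGH NAND HIGH = LOW
t4 = t2 NAND t3 = HIGH NAND LOW = HIGH
t5 = t2 NAND t4 = HIGH NAND HIGH = LOW
t7 = t5 AND t1 = LOW AND HIGH = LOW
t11 = NOT t7 = NOT LOW = HIGH
t12 = t7 NAND t4 = LOW NAND HIGH = HIGH

t1 = HIGH, t11 = HIGH, t12 = HIGH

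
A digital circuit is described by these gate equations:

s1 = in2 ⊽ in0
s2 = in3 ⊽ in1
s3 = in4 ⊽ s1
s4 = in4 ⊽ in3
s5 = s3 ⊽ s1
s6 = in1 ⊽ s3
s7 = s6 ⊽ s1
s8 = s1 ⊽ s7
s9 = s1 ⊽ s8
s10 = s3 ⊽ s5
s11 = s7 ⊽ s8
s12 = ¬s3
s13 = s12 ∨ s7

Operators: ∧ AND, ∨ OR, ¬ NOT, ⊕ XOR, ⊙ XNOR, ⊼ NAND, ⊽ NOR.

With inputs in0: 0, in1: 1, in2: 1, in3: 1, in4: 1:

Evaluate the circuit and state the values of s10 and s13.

s1 = in2 NOR in0 = 1 NOR 0 = 0
s3 = in4 NOR s1 = 1 NOR 0 = 0
s5 = s3 NOR s1 = 0 NOR 0 = 1
s6 = in1 NOR s3 = 1 NOR 0 = 0
s7 = s6 NOR s1 = 0 NOR 0 = 1
s10 = s3 NOR s5 = 0 NOR 1 = 0
s12 = NOT s3 = NOT 0 = 1
s13 = s12 OR s7 = 1 OR 1 = 1

s10 = 0; s13 = 1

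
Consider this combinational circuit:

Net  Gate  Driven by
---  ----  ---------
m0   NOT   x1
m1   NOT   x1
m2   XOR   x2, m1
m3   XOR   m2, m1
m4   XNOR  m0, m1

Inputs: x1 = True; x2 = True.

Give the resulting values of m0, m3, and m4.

m0 = False, m3 = True, m4 = True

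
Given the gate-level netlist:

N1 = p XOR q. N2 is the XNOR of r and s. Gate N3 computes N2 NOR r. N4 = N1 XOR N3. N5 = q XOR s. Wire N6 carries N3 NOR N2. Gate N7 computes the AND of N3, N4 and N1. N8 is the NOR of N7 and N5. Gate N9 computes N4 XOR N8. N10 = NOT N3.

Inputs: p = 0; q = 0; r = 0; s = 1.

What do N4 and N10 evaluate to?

N1 = p XOR q = 0 XOR 0 = 0
N2 = r XNOR s = 0 XNOR 1 = 0
N3 = N2 NOR r = 0 NOR 0 = 1
N4 = N1 XOR N3 = 0 XOR 1 = 1
N10 = NOT N3 = NOT 1 = 0

N4 = 1, N10 = 0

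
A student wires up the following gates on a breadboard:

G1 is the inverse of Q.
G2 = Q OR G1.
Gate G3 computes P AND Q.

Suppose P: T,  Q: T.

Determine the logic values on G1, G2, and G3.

G1 = F, G2 = T, G3 = T

G1 = NOT Q = NOT T = F
G2 = Q OR G1 = T OR F = T
G3 = P AND Q = T AND T = T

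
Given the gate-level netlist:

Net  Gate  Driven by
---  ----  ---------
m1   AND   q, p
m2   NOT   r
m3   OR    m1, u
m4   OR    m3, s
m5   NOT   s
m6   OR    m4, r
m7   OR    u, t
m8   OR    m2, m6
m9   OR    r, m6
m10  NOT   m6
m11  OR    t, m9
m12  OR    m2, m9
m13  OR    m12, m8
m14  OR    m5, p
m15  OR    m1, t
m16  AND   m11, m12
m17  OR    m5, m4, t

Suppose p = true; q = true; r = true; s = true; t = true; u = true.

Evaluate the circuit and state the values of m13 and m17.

m1 = q AND p = true AND true = true
m2 = NOT r = NOT true = false
m3 = m1 OR u = true OR true = true
m4 = m3 OR s = true OR true = true
m5 = NOT s = NOT true = false
m6 = m4 OR r = true OR true = true
m8 = m2 OR m6 = false OR true = true
m9 = r OR m6 = true OR true = true
m12 = m2 OR m9 = false OR true = true
m13 = m12 OR m8 = true OR true = true
m17 = m5 OR m4 OR t = false OR true OR true = true

m13 = true, m17 = true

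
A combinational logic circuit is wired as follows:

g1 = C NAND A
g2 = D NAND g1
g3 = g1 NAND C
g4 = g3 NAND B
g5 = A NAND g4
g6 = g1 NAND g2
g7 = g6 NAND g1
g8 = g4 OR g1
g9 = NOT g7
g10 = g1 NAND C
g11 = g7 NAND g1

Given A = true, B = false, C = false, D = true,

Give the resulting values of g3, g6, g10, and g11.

g3 = true, g6 = true, g10 = true, g11 = true

g1 = C NAND A = false NAND true = true
g2 = D NAND g1 = true NAND true = false
g3 = g1 NAND C = true NAND false = true
g6 = g1 NAND g2 = true NAND false = true
g7 = g6 NAND g1 = true NAND true = false
g10 = g1 NAND C = true NAND false = true
g11 = g7 NAND g1 = false NAND true = true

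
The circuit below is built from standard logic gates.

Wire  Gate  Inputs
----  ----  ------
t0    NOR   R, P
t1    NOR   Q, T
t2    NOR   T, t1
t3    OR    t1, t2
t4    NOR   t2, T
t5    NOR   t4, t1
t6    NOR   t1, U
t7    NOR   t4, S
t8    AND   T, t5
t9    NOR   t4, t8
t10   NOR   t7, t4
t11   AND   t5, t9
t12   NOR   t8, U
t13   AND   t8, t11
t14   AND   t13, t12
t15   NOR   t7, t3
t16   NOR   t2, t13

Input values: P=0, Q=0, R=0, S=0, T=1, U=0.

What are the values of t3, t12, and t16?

t3 = 0  t12 = 0  t16 = 1

t1 = Q NOR T = 0 NOR 1 = 0
t2 = T NOR t1 = 1 NOR 0 = 0
t3 = t1 OR t2 = 0 OR 0 = 0
t4 = t2 NOR T = 0 NOR 1 = 0
t5 = t4 NOR t1 = 0 NOR 0 = 1
t8 = T AND t5 = 1 AND 1 = 1
t9 = t4 NOR t8 = 0 NOR 1 = 0
t11 = t5 AND t9 = 1 AND 0 = 0
t12 = t8 NOR U = 1 NOR 0 = 0
t13 = t8 AND t11 = 1 AND 0 = 0
t16 = t2 NOR t13 = 0 NOR 0 = 1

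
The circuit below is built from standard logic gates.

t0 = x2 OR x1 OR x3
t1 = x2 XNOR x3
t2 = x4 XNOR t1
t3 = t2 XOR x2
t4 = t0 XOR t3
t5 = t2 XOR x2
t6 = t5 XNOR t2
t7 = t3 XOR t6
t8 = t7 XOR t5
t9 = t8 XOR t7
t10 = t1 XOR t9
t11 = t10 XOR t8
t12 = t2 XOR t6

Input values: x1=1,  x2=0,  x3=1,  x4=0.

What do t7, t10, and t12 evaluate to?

t7 = 0, t10 = 1, t12 = 0

t1 = x2 XNOR x3 = 0 XNOR 1 = 0
t2 = x4 XNOR t1 = 0 XNOR 0 = 1
t3 = t2 XOR x2 = 1 XOR 0 = 1
t5 = t2 XOR x2 = 1 XOR 0 = 1
t6 = t5 XNOR t2 = 1 XNOR 1 = 1
t7 = t3 XOR t6 = 1 XOR 1 = 0
t8 = t7 XOR t5 = 0 XOR 1 = 1
t9 = t8 XOR t7 = 1 XOR 0 = 1
t10 = t1 XOR t9 = 0 XOR 1 = 1
t12 = t2 XOR t6 = 1 XOR 1 = 0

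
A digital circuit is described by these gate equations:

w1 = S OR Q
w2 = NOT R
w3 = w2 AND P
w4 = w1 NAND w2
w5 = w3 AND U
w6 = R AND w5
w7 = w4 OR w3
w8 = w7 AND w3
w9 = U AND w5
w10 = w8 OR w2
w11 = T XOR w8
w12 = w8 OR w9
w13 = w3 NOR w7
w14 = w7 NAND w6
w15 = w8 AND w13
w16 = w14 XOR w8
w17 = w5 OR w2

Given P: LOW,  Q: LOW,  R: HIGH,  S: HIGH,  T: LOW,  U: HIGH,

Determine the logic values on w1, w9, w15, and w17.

w1 = S OR Q = HIGH OR LOW = HIGH
w2 = NOT R = NOT HIGH = LOW
w3 = w2 AND P = LOW AND LOW = LOW
w4 = w1 NAND w2 = HIGH NAND LOW = HIGH
w5 = w3 AND U = LOW AND HIGH = LOW
w7 = w4 OR w3 = HIGH OR LOW = HIGH
w8 = w7 AND w3 = HIGH AND LOW = LOW
w9 = U AND w5 = HIGH AND LOW = LOW
w13 = w3 NOR w7 = LOW NOR HIGH = LOW
w15 = w8 AND w13 = LOW AND LOW = LOW
w17 = w5 OR w2 = LOW OR LOW = LOW

w1 = HIGH; w9 = LOW; w15 = LOW; w17 = LOW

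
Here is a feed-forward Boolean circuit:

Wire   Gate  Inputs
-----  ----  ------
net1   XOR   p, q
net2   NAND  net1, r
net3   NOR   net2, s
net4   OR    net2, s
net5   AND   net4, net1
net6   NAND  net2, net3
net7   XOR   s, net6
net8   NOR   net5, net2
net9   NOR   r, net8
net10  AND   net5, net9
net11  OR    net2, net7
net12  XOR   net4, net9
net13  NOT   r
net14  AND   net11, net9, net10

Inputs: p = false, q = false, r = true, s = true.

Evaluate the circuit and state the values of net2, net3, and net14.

net1 = p XOR q = false XOR false = false
net2 = net1 NAND r = false NAND true = true
net3 = net2 NOR s = true NOR true = false
net4 = net2 OR s = true OR true = true
net5 = net4 AND net1 = true AND false = false
net6 = net2 NAND net3 = true NAND false = true
net7 = s XOR net6 = true XOR true = false
net8 = net5 NOR net2 = false NOR true = false
net9 = r NOR net8 = true NOR false = false
net10 = net5 AND net9 = false AND false = false
net11 = net2 OR net7 = true OR false = true
net14 = net11 AND net9 AND net10 = true AND false AND false = false

net2 = true, net3 = false, net14 = false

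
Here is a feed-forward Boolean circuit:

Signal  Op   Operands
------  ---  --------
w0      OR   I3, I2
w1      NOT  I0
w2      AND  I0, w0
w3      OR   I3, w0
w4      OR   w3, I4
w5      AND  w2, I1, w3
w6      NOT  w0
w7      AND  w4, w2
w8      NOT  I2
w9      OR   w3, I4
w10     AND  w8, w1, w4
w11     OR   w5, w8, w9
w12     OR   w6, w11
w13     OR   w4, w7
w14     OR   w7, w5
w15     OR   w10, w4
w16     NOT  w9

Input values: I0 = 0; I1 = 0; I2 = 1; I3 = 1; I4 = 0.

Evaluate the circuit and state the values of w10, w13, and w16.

w10 = 0, w13 = 1, w16 = 0

w0 = I3 OR I2 = 1 OR 1 = 1
w1 = NOT I0 = NOT 0 = 1
w2 = I0 AND w0 = 0 AND 1 = 0
w3 = I3 OR w0 = 1 OR 1 = 1
w4 = w3 OR I4 = 1 OR 0 = 1
w7 = w4 AND w2 = 1 AND 0 = 0
w8 = NOT I2 = NOT 1 = 0
w9 = w3 OR I4 = 1 OR 0 = 1
w10 = w8 AND w1 AND w4 = 0 AND 1 AND 1 = 0
w13 = w4 OR w7 = 1 OR 0 = 1
w16 = NOT w9 = NOT 1 = 0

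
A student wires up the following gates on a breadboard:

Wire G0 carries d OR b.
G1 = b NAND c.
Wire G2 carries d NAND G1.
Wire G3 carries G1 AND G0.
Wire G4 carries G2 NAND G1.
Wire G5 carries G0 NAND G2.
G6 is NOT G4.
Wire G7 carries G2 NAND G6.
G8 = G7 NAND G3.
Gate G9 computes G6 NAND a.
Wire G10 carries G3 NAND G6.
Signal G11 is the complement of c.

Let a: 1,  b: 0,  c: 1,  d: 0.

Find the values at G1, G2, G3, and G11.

G1 = 1, G2 = 1, G3 = 0, G11 = 0

G0 = d OR b = 0 OR 0 = 0
G1 = b NAND c = 0 NAND 1 = 1
G2 = d NAND G1 = 0 NAND 1 = 1
G3 = G1 AND G0 = 1 AND 0 = 0
G11 = NOT c = NOT 1 = 0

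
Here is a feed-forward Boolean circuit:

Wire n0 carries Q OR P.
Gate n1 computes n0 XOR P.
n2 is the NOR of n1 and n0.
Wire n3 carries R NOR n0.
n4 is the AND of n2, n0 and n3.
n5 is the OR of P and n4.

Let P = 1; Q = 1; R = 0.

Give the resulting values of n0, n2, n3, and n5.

n0 = 1, n2 = 0, n3 = 0, n5 = 1

n0 = Q OR P = 1 OR 1 = 1
n1 = n0 XOR P = 1 XOR 1 = 0
n2 = n1 NOR n0 = 0 NOR 1 = 0
n3 = R NOR n0 = 0 NOR 1 = 0
n4 = n2 AND n0 AND n3 = 0 AND 1 AND 0 = 0
n5 = P OR n4 = 1 OR 0 = 1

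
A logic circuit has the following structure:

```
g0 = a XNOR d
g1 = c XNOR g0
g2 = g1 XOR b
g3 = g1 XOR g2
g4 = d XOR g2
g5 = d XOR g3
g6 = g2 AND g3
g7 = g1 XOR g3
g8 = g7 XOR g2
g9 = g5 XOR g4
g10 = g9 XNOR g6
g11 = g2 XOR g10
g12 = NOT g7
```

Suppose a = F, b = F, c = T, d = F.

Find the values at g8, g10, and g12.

g8 = F  g10 = F  g12 = F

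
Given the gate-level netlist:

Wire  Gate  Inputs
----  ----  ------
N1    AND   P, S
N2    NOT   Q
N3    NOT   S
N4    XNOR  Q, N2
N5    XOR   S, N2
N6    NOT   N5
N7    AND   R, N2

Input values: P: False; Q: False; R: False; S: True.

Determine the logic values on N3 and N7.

N3 = False, N7 = False

N2 = NOT Q = NOT False = True
N3 = NOT S = NOT True = False
N7 = R AND N2 = False AND True = False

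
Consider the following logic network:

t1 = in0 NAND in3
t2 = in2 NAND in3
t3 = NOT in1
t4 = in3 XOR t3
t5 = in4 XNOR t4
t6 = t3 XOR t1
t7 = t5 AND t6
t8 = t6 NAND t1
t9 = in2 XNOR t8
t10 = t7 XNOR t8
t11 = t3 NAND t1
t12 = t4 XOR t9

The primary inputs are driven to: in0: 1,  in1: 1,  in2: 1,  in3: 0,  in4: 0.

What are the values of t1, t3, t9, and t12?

t1 = 1; t3 = 0; t9 = 0; t12 = 0

t1 = in0 NAND in3 = 1 NAND 0 = 1
t3 = NOT in1 = NOT 1 = 0
t4 = in3 XOR t3 = 0 XOR 0 = 0
t6 = t3 XOR t1 = 0 XOR 1 = 1
t8 = t6 NAND t1 = 1 NAND 1 = 0
t9 = in2 XNOR t8 = 1 XNOR 0 = 0
t12 = t4 XOR t9 = 0 XOR 0 = 0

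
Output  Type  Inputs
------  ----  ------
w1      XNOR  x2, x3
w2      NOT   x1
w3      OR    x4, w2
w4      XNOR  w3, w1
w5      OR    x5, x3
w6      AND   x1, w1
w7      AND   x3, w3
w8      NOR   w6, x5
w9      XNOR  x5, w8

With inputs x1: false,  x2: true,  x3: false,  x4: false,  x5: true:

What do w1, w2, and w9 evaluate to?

w1 = false, w2 = true, w9 = false

w1 = x2 XNOR x3 = true XNOR false = false
w2 = NOT x1 = NOT false = true
w6 = x1 AND w1 = false AND false = false
w8 = w6 NOR x5 = false NOR true = false
w9 = x5 XNOR w8 = true XNOR false = false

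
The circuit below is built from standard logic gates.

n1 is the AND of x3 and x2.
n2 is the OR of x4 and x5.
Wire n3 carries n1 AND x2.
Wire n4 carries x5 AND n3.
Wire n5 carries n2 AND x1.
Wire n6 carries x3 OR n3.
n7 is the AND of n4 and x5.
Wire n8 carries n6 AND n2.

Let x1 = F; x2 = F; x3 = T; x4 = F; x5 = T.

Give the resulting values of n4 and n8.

n4 = F  n8 = T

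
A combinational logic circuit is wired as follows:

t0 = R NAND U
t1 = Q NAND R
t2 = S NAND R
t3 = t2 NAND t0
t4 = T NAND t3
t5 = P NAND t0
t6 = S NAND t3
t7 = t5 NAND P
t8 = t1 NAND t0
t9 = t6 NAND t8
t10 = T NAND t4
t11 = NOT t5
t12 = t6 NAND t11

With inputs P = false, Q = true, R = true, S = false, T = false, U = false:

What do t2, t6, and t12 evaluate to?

t2 = true; t6 = true; t12 = true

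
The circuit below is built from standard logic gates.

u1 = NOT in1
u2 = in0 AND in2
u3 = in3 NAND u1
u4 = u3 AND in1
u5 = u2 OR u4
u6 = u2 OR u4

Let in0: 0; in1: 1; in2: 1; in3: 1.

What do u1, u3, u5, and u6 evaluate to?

u1 = 0, u3 = 1, u5 = 1, u6 = 1

u1 = NOT in1 = NOT 1 = 0
u2 = in0 AND in2 = 0 AND 1 = 0
u3 = in3 NAND u1 = 1 NAND 0 = 1
u4 = u3 AND in1 = 1 AND 1 = 1
u5 = u2 OR u4 = 0 OR 1 = 1
u6 = u2 OR u4 = 0 OR 1 = 1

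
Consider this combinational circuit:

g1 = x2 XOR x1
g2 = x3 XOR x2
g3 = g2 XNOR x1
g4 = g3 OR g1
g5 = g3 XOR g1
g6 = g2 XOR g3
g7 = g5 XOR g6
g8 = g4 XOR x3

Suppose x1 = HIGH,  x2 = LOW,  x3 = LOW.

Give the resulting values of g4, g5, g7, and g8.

g4 = HIGH, g5 = HIGH, g7 = HIGH, g8 = HIGH

g1 = x2 XOR x1 = LOW XOR HIGH = HIGH
g2 = x3 XOR x2 = LOW XOR LOW = LOW
g3 = g2 XNOR x1 = LOW XNOR HIGH = LOW
g4 = g3 OR g1 = LOW OR HIGH = HIGH
g5 = g3 XOR g1 = LOW XOR HIGH = HIGH
g6 = g2 XOR g3 = LOW XOR LOW = LOW
g7 = g5 XOR g6 = HIGH XOR LOW = HIGH
g8 = g4 XOR x3 = HIGH XOR LOW = HIGH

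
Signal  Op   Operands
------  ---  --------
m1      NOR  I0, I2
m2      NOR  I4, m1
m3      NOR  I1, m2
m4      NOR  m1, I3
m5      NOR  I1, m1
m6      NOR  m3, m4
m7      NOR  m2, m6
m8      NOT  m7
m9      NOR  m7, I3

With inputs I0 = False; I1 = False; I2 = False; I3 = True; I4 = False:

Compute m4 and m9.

m4 = False; m9 = False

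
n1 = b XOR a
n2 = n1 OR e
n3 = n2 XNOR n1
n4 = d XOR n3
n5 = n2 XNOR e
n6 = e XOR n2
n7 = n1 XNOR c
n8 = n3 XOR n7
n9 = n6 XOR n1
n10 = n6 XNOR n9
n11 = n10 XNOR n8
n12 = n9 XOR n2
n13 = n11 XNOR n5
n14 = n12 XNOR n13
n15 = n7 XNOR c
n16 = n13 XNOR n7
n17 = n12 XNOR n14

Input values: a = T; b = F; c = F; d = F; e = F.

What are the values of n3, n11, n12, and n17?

n3 = T  n11 = F  n12 = T  n17 = T

n1 = b XOR a = F XOR T = T
n2 = n1 OR e = T OR F = T
n3 = n2 XNOR n1 = T XNOR T = T
n5 = n2 XNOR e = T XNOR F = F
n6 = e XOR n2 = F XOR T = T
n7 = n1 XNOR c = T XNOR F = F
n8 = n3 XOR n7 = T XOR F = T
n9 = n6 XOR n1 = T XOR T = F
n10 = n6 XNOR n9 = T XNOR F = F
n11 = n10 XNOR n8 = F XNOR T = F
n12 = n9 XOR n2 = F XOR T = T
n13 = n11 XNOR n5 = F XNOR F = T
n14 = n12 XNOR n13 = T XNOR T = T
n17 = n12 XNOR n14 = T XNOR T = T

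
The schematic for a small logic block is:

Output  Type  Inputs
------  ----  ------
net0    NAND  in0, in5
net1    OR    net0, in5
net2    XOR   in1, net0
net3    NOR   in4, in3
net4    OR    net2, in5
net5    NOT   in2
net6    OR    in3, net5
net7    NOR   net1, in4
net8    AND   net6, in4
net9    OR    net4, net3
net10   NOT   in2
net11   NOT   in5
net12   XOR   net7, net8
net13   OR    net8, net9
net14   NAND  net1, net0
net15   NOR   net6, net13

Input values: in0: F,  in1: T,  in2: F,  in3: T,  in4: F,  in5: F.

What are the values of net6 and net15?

net0 = in0 NAND in5 = F NAND F = T
net2 = in1 XOR net0 = T XOR T = F
net3 = in4 NOR in3 = F NOR T = F
net4 = net2 OR in5 = F OR F = F
net5 = NOT in2 = NOT F = T
net6 = in3 OR net5 = T OR T = T
net8 = net6 AND in4 = T AND F = F
net9 = net4 OR net3 = F OR F = F
net13 = net8 OR net9 = F OR F = F
net15 = net6 NOR net13 = T NOR F = F

net6 = T, net15 = F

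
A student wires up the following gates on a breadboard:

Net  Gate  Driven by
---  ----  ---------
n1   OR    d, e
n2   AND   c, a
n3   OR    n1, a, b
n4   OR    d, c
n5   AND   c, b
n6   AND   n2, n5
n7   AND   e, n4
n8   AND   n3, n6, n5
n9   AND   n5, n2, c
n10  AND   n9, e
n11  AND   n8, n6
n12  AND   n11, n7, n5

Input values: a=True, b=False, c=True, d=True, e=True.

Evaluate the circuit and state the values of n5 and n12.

n5 = False, n12 = False

n1 = d OR e = True OR True = True
n2 = c AND a = True AND True = True
n3 = n1 OR a OR b = True OR True OR False = True
n4 = d OR c = True OR True = True
n5 = c AND b = True AND False = False
n6 = n2 AND n5 = True AND False = False
n7 = e AND n4 = True AND True = True
n8 = n3 AND n6 AND n5 = True AND False AND False = False
n11 = n8 AND n6 = False AND False = False
n12 = n11 AND n7 AND n5 = False AND True AND False = False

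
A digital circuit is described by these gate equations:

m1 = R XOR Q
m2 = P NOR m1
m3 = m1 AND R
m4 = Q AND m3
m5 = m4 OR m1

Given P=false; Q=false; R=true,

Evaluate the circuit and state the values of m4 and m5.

m1 = R XOR Q = true XOR false = true
m3 = m1 AND R = true AND true = true
m4 = Q AND m3 = false AND true = false
m5 = m4 OR m1 = false OR true = true

m4 = false, m5 = true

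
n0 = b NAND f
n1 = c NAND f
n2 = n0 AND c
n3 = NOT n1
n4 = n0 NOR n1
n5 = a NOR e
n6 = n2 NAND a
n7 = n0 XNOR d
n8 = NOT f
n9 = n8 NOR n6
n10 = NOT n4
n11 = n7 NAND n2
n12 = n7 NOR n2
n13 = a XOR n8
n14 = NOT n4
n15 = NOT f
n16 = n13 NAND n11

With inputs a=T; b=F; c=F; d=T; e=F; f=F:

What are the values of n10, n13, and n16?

n10 = T, n13 = F, n16 = T

n0 = b NAND f = F NAND F = T
n1 = c NAND f = F NAND F = T
n2 = n0 AND c = T AND F = F
n4 = n0 NOR n1 = T NOR T = F
n7 = n0 XNOR d = T XNOR T = T
n8 = NOT f = NOT F = T
n10 = NOT n4 = NOT F = T
n11 = n7 NAND n2 = T NAND F = T
n13 = a XOR n8 = T XOR T = F
n16 = n13 NAND n11 = F NAND T = T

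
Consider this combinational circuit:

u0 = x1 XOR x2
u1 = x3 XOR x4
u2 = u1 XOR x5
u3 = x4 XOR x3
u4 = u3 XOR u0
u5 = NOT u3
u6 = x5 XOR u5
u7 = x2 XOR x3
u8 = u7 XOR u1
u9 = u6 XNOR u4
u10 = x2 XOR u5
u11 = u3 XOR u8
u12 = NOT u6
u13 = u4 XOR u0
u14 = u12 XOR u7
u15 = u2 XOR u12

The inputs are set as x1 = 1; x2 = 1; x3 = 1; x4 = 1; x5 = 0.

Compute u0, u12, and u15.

u0 = x1 XOR x2 = 1 XOR 1 = 0
u1 = x3 XOR x4 = 1 XOR 1 = 0
u2 = u1 XOR x5 = 0 XOR 0 = 0
u3 = x4 XOR x3 = 1 XOR 1 = 0
u5 = NOT u3 = NOT 0 = 1
u6 = x5 XOR u5 = 0 XOR 1 = 1
u12 = NOT u6 = NOT 1 = 0
u15 = u2 XOR u12 = 0 XOR 0 = 0

u0 = 0; u12 = 0; u15 = 0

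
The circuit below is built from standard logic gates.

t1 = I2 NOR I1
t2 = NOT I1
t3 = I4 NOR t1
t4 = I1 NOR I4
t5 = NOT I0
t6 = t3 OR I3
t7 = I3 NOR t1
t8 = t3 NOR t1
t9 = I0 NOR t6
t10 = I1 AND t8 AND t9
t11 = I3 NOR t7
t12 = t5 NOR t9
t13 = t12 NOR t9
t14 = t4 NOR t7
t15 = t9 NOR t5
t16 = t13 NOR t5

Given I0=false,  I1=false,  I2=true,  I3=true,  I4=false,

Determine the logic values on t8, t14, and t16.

t8 = false  t14 = false  t16 = false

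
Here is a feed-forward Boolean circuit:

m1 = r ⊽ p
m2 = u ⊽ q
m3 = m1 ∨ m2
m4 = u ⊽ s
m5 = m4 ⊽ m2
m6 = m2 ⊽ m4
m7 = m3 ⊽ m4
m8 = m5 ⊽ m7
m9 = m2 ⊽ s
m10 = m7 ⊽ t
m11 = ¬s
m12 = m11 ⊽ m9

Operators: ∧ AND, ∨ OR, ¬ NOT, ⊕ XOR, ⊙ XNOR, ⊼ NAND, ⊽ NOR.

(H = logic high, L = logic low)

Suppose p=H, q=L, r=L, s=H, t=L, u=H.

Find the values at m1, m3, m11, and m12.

m1 = L; m3 = L; m11 = L; m12 = H

m1 = r NOR p = L NOR H = L
m2 = u NOR q = H NOR L = L
m3 = m1 OR m2 = L OR L = L
m9 = m2 NOR s = L NOR H = L
m11 = NOT s = NOT H = L
m12 = m11 NOR m9 = L NOR L = H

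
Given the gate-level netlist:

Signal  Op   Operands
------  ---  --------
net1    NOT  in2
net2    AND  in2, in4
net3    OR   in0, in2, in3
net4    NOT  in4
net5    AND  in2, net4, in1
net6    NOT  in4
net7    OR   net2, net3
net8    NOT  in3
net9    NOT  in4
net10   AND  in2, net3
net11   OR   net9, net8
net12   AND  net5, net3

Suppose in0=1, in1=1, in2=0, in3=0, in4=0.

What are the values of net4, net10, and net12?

net3 = in0 OR in2 OR in3 = 1 OR 0 OR 0 = 1
net4 = NOT in4 = NOT 0 = 1
net5 = in2 AND net4 AND in1 = 0 AND 1 AND 1 = 0
net10 = in2 AND net3 = 0 AND 1 = 0
net12 = net5 AND net3 = 0 AND 1 = 0

net4 = 1, net10 = 0, net12 = 0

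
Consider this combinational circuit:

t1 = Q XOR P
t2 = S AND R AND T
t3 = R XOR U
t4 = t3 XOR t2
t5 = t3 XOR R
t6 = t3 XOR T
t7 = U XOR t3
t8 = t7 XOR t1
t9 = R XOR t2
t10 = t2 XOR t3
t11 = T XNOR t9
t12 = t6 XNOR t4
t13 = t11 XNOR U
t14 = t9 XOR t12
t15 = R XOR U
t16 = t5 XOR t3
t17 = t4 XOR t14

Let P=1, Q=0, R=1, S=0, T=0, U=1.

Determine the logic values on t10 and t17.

t2 = S AND R AND T = 0 AND 1 AND 0 = 0
t3 = R XOR U = 1 XOR 1 = 0
t4 = t3 XOR t2 = 0 XOR 0 = 0
t6 = t3 XOR T = 0 XOR 0 = 0
t9 = R XOR t2 = 1 XOR 0 = 1
t10 = t2 XOR t3 = 0 XOR 0 = 0
t12 = t6 XNOR t4 = 0 XNOR 0 = 1
t14 = t9 XOR t12 = 1 XOR 1 = 0
t17 = t4 XOR t14 = 0 XOR 0 = 0

t10 = 0; t17 = 0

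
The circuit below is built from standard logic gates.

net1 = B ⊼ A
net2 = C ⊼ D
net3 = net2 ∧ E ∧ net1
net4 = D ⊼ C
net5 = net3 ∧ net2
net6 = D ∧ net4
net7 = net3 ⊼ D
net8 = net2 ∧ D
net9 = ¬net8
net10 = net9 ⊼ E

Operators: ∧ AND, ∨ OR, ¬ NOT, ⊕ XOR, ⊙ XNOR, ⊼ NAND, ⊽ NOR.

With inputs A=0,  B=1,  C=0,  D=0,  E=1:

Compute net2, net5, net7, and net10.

net2 = 1, net5 = 1, net7 = 1, net10 = 0

net1 = B NAND A = 1 NAND 0 = 1
net2 = C NAND D = 0 NAND 0 = 1
net3 = net2 AND E AND net1 = 1 AND 1 AND 1 = 1
net5 = net3 AND net2 = 1 AND 1 = 1
net7 = net3 NAND D = 1 NAND 0 = 1
net8 = net2 AND D = 1 AND 0 = 0
net9 = NOT net8 = NOT 0 = 1
net10 = net9 NAND E = 1 NAND 1 = 0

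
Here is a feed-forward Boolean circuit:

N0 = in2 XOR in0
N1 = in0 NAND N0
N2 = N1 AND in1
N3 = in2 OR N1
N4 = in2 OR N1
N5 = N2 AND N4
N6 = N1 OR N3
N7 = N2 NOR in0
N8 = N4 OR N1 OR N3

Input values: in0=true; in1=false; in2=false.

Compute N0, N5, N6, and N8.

N0 = in2 XOR in0 = false XOR true = true
N1 = in0 NAND N0 = true NAND true = false
N2 = N1 AND in1 = false AND false = false
N3 = in2 OR N1 = false OR false = false
N4 = in2 OR N1 = false OR false = false
N5 = N2 AND N4 = false AND false = false
N6 = N1 OR N3 = false OR false = false
N8 = N4 OR N1 OR N3 = false OR false OR false = false

N0 = true; N5 = false; N6 = false; N8 = false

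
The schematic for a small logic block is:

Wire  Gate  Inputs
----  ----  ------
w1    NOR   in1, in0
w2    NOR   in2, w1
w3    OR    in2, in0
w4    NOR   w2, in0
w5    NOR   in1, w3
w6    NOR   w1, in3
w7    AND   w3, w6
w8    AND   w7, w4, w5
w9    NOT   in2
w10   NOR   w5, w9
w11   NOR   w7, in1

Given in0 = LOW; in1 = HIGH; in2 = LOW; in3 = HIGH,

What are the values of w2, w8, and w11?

w1 = in1 NOR in0 = HIGH NOR LOW = LOW
w2 = in2 NOR w1 = LOW NOR LOW = HIGH
w3 = in2 OR in0 = LOW OR LOW = LOW
w4 = w2 NOR in0 = HIGH NOR LOW = LOW
w5 = in1 NOR w3 = HIGH NOR LOW = LOW
w6 = w1 NOR in3 = LOW NOR HIGH = LOW
w7 = w3 AND w6 = LOW AND LOW = LOW
w8 = w7 AND w4 AND w5 = LOW AND LOW AND LOW = LOW
w11 = w7 NOR in1 = LOW NOR HIGH = LOW

w2 = HIGH; w8 = LOW; w11 = LOW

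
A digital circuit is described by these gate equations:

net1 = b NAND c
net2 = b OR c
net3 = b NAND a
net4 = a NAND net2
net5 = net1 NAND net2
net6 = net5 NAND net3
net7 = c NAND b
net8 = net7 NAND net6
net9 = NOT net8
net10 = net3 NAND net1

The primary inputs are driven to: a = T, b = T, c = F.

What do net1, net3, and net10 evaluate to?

net1 = b NAND c = T NAND F = T
net3 = b NAND a = T NAND T = F
net10 = net3 NAND net1 = F NAND T = T

net1 = T  net3 = F  net10 = T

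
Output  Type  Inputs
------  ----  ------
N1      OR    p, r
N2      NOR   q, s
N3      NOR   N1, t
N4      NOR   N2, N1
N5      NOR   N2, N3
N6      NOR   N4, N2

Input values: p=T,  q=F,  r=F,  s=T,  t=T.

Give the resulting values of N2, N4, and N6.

N1 = p OR r = T OR F = T
N2 = q NOR s = F NOR T = F
N4 = N2 NOR N1 = F NOR T = F
N6 = N4 NOR N2 = F NOR F = T

N2 = F, N4 = F, N6 = T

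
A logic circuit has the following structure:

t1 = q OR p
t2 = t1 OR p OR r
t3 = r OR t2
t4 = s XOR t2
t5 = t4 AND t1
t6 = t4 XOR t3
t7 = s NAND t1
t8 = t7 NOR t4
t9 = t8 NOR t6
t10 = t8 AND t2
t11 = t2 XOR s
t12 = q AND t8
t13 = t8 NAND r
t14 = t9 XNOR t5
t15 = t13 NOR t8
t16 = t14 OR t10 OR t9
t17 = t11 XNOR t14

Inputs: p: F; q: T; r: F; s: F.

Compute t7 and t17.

t7 = T  t17 = T

t1 = q OR p = T OR F = T
t2 = t1 OR p OR r = T OR F OR F = T
t3 = r OR t2 = F OR T = T
t4 = s XOR t2 = F XOR T = T
t5 = t4 AND t1 = T AND T = T
t6 = t4 XOR t3 = T XOR T = F
t7 = s NAND t1 = F NAND T = T
t8 = t7 NOR t4 = T NOR T = F
t9 = t8 NOR t6 = F NOR F = T
t11 = t2 XOR s = T XOR F = T
t14 = t9 XNOR t5 = T XNOR T = T
t17 = t11 XNOR t14 = T XNOR T = T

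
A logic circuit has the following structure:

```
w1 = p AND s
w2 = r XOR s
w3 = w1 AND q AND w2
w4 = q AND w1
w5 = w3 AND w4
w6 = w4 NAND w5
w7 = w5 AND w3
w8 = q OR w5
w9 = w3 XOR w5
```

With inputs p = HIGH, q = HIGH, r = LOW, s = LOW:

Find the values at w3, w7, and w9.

w3 = LOW, w7 = LOW, w9 = LOW

w1 = p AND s = HIGH AND LOW = LOW
w2 = r XOR s = LOW XOR LOW = LOW
w3 = w1 AND q AND w2 = LOW AND HIGH AND LOW = LOW
w4 = q AND w1 = HIGH AND LOW = LOW
w5 = w3 AND w4 = LOW AND LOW = LOW
w7 = w5 AND w3 = LOW AND LOW = LOW
w9 = w3 XOR w5 = LOW XOR LOW = LOW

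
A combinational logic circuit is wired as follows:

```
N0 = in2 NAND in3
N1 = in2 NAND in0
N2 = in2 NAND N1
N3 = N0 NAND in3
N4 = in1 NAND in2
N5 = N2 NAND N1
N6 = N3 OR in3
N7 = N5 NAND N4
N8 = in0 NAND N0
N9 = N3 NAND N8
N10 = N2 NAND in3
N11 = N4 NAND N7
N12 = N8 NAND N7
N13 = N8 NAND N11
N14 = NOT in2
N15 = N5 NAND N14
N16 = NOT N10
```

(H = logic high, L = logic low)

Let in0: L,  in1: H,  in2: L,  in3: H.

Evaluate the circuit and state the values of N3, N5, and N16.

N0 = in2 NAND in3 = L NAND H = H
N1 = in2 NAND in0 = L NAND L = H
N2 = in2 NAND N1 = L NAND H = H
N3 = N0 NAND in3 = H NAND H = L
N5 = N2 NAND N1 = H NAND H = L
N10 = N2 NAND in3 = H NAND H = L
N16 = NOT N10 = NOT L = H

N3 = L; N5 = L; N16 = H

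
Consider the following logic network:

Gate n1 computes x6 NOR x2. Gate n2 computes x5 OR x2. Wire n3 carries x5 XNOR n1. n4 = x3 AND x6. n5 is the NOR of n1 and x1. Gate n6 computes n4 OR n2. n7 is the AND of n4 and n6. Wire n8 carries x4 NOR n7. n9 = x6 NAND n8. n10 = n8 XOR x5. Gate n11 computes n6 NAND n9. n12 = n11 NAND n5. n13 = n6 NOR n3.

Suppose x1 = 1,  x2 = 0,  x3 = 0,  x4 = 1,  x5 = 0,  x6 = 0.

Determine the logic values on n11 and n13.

n11 = 1  n13 = 1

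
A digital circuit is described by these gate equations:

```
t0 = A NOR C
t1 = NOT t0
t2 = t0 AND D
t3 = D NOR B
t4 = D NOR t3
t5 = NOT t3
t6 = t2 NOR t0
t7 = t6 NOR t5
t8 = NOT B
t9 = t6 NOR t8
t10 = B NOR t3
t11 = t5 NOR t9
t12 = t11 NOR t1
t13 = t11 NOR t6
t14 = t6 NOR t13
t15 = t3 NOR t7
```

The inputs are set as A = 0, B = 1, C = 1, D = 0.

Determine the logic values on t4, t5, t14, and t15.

t4 = 1; t5 = 1; t14 = 0; t15 = 1

t0 = A NOR C = 0 NOR 1 = 0
t2 = t0 AND D = 0 AND 0 = 0
t3 = D NOR B = 0 NOR 1 = 0
t4 = D NOR t3 = 0 NOR 0 = 1
t5 = NOT t3 = NOT 0 = 1
t6 = t2 NOR t0 = 0 NOR 0 = 1
t7 = t6 NOR t5 = 1 NOR 1 = 0
t8 = NOT B = NOT 1 = 0
t9 = t6 NOR t8 = 1 NOR 0 = 0
t11 = t5 NOR t9 = 1 NOR 0 = 0
t13 = t11 NOR t6 = 0 NOR 1 = 0
t14 = t6 NOR t13 = 1 NOR 0 = 0
t15 = t3 NOR t7 = 0 NOR 0 = 1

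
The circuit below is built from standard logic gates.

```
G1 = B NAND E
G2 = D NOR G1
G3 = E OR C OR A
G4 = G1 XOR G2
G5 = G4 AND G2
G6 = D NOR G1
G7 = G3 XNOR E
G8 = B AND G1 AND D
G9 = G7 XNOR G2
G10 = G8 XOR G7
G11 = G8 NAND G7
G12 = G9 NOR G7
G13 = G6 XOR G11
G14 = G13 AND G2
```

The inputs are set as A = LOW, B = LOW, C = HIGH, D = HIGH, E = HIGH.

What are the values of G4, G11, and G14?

G4 = HIGH; G11 = HIGH; G14 = LOW

G1 = B NAND E = LOW NAND HIGH = HIGH
G2 = D NOR G1 = HIGH NOR HIGH = LOW
G3 = E OR C OR A = HIGH OR HIGH OR LOW = HIGH
G4 = G1 XOR G2 = HIGH XOR LOW = HIGH
G6 = D NOR G1 = HIGH NOR HIGH = LOW
G7 = G3 XNOR E = HIGH XNOR HIGH = HIGH
G8 = B AND G1 AND D = LOW AND HIGH AND HIGH = LOW
G11 = G8 NAND G7 = LOW NAND HIGH = HIGH
G13 = G6 XOR G11 = LOW XOR HIGH = HIGH
G14 = G13 AND G2 = HIGH AND LOW = LOW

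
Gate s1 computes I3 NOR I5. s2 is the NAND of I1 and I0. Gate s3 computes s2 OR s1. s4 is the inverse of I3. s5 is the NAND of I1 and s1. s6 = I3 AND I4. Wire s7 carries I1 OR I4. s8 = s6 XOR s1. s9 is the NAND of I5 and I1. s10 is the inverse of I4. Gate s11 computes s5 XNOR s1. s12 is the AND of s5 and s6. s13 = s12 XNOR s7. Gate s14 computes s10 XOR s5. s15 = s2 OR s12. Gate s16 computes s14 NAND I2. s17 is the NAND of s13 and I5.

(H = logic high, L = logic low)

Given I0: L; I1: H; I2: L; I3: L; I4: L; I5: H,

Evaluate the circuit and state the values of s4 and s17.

s4 = H, s17 = H

s1 = I3 NOR I5 = L NOR H = L
s4 = NOT I3 = NOT L = H
s5 = I1 NAND s1 = H NAND L = H
s6 = I3 AND I4 = L AND L = L
s7 = I1 OR I4 = H OR L = H
s12 = s5 AND s6 = H AND L = L
s13 = s12 XNOR s7 = L XNOR H = L
s17 = s13 NAND I5 = L NAND H = H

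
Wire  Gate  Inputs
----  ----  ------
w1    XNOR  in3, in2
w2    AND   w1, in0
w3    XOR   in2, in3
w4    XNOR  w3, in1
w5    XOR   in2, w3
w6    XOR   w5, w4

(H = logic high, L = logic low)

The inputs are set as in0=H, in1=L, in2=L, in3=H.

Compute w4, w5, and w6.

w3 = in2 XOR in3 = L XOR H = H
w4 = w3 XNOR in1 = H XNOR L = L
w5 = in2 XOR w3 = L XOR H = H
w6 = w5 XOR w4 = H XOR L = H

w4 = L, w5 = H, w6 = H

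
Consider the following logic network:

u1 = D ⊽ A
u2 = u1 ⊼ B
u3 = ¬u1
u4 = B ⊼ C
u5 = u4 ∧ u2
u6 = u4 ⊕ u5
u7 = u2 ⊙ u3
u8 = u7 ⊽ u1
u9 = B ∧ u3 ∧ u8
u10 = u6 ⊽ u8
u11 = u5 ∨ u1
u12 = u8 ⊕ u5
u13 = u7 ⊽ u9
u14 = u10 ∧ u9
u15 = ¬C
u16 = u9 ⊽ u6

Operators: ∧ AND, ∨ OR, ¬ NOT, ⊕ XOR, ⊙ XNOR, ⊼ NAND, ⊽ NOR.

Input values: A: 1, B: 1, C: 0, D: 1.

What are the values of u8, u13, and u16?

u1 = D NOR A = 1 NOR 1 = 0
u2 = u1 NAND B = 0 NAND 1 = 1
u3 = NOT u1 = NOT 0 = 1
u4 = B NAND C = 1 NAND 0 = 1
u5 = u4 AND u2 = 1 AND 1 = 1
u6 = u4 XOR u5 = 1 XOR 1 = 0
u7 = u2 XNOR u3 = 1 XNOR 1 = 1
u8 = u7 NOR u1 = 1 NOR 0 = 0
u9 = B AND u3 AND u8 = 1 AND 1 AND 0 = 0
u13 = u7 NOR u9 = 1 NOR 0 = 0
u16 = u9 NOR u6 = 0 NOR 0 = 1

u8 = 0, u13 = 0, u16 = 1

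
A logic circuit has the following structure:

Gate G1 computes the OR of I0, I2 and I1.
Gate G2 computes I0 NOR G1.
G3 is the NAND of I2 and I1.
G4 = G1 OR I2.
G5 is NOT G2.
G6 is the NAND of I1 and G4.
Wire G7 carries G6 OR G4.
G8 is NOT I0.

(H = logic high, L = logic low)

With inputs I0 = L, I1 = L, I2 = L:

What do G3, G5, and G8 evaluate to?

G3 = H, G5 = L, G8 = H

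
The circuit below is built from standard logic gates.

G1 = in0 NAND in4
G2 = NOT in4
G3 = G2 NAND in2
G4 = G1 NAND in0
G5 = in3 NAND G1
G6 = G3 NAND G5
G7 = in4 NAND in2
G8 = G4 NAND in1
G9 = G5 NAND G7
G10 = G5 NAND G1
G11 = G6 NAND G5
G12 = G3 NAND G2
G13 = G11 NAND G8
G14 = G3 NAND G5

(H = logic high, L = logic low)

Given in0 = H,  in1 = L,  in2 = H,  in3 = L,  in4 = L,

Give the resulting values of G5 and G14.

G1 = in0 NAND in4 = H NAND L = H
G2 = NOT in4 = NOT L = H
G3 = G2 NAND in2 = H NAND H = L
G5 = in3 NAND G1 = L NAND H = H
G14 = G3 NAND G5 = L NAND H = H

G5 = H  G14 = H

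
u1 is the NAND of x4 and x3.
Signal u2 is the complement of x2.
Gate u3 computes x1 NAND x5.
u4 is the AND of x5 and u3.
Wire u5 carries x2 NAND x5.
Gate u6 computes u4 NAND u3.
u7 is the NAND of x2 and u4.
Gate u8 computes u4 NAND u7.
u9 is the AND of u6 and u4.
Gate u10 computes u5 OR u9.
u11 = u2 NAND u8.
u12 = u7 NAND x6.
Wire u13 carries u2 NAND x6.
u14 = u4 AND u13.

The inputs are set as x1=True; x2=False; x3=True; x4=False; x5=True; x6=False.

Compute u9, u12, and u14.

u2 = NOT x2 = NOT False = True
u3 = x1 NAND x5 = True NAND True = False
u4 = x5 AND u3 = True AND False = False
u6 = u4 NAND u3 = False NAND False = True
u7 = x2 NAND u4 = False NAND False = True
u9 = u6 AND u4 = True AND False = False
u12 = u7 NAND x6 = True NAND False = True
u13 = u2 NAND x6 = True NAND False = True
u14 = u4 AND u13 = False AND True = False

u9 = False  u12 = True  u14 = False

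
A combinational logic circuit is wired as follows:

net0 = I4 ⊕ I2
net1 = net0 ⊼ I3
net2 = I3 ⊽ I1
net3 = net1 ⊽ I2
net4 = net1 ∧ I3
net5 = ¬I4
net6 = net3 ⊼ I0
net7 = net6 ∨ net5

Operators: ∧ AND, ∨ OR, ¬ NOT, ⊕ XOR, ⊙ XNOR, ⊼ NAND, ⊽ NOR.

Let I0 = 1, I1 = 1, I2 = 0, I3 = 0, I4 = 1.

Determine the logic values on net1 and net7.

net0 = I4 XOR I2 = 1 XOR 0 = 1
net1 = net0 NAND I3 = 1 NAND 0 = 1
net3 = net1 NOR I2 = 1 NOR 0 = 0
net5 = NOT I4 = NOT 1 = 0
net6 = net3 NAND I0 = 0 NAND 1 = 1
net7 = net6 OR net5 = 1 OR 0 = 1

net1 = 1, net7 = 1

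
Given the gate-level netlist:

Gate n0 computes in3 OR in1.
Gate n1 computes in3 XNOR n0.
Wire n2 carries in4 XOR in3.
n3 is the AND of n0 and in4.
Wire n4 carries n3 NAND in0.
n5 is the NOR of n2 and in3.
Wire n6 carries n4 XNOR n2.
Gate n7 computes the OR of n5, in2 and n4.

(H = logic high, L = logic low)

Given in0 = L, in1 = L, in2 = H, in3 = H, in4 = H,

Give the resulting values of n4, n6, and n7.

n0 = in3 OR in1 = H OR L = H
n2 = in4 XOR in3 = H XOR H = L
n3 = n0 AND in4 = H AND H = H
n4 = n3 NAND in0 = H NAND L = H
n5 = n2 NOR in3 = L NOR H = L
n6 = n4 XNOR n2 = H XNOR L = L
n7 = n5 OR in2 OR n4 = L OR H OR H = H

n4 = H, n6 = L, n7 = H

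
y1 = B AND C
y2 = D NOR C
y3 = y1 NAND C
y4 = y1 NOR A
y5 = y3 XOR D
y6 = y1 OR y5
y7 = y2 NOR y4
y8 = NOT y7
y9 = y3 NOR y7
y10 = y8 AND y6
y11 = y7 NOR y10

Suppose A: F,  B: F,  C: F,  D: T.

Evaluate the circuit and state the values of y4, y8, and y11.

y4 = T, y8 = T, y11 = T

y1 = B AND C = F AND F = F
y2 = D NOR C = T NOR F = F
y3 = y1 NAND C = F NAND F = T
y4 = y1 NOR A = F NOR F = T
y5 = y3 XOR D = T XOR T = F
y6 = y1 OR y5 = F OR F = F
y7 = y2 NOR y4 = F NOR T = F
y8 = NOT y7 = NOT F = T
y10 = y8 AND y6 = T AND F = F
y11 = y7 NOR y10 = F NOR F = T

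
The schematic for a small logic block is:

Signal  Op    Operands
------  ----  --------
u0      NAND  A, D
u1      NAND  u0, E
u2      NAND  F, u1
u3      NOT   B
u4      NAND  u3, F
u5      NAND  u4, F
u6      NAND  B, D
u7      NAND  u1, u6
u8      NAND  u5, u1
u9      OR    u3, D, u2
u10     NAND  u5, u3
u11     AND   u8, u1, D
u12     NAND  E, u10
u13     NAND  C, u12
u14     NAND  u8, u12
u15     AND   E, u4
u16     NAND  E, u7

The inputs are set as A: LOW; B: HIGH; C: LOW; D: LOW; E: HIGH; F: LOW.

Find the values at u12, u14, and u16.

u0 = A NAND D = LOW NAND LOW = HIGH
u1 = u0 NAND E = HIGH NAND HIGH = LOW
u3 = NOT B = NOT HIGH = LOW
u4 = u3 NAND F = LOW NAND LOW = HIGH
u5 = u4 NAND F = HIGH NAND LOW = HIGH
u6 = B NAND D = HIGH NAND LOW = HIGH
u7 = u1 NAND u6 = LOW NAND HIGH = HIGH
u8 = u5 NAND u1 = HIGH NAND LOW = HIGH
u10 = u5 NAND u3 = HIGH NAND LOW = HIGH
u12 = E NAND u10 = HIGH NAND HIGH = LOW
u14 = u8 NAND u12 = HIGH NAND LOW = HIGH
u16 = E NAND u7 = HIGH NAND HIGH = LOW

u12 = LOW  u14 = HIGH  u16 = LOW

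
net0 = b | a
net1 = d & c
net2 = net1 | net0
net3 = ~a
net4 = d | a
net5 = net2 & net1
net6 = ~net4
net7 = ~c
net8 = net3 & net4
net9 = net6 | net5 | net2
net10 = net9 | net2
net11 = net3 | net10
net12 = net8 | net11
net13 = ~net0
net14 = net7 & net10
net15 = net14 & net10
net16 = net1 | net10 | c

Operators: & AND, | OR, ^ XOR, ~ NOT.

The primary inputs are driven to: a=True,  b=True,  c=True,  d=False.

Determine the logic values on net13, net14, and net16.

net0 = b OR a = True OR True = True
net1 = d AND c = False AND True = False
net2 = net1 OR net0 = False OR True = True
net4 = d OR a = False OR True = True
net5 = net2 AND net1 = True AND False = False
net6 = NOT net4 = NOT True = False
net7 = NOT c = NOT True = False
net9 = net6 OR net5 OR net2 = False OR False OR True = True
net10 = net9 OR net2 = True OR True = True
net13 = NOT net0 = NOT True = False
net14 = net7 AND net10 = False AND True = False
net16 = net1 OR net10 OR c = False OR True OR True = True

net13 = False  net14 = False  net16 = True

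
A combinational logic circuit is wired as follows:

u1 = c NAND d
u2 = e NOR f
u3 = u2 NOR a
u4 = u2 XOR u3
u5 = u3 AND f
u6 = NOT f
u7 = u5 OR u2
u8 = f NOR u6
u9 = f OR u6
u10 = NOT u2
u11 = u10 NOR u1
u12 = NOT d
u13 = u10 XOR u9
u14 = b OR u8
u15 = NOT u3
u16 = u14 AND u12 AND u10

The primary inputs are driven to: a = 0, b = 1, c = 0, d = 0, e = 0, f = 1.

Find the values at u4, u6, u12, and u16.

u4 = 1, u6 = 0, u12 = 1, u16 = 1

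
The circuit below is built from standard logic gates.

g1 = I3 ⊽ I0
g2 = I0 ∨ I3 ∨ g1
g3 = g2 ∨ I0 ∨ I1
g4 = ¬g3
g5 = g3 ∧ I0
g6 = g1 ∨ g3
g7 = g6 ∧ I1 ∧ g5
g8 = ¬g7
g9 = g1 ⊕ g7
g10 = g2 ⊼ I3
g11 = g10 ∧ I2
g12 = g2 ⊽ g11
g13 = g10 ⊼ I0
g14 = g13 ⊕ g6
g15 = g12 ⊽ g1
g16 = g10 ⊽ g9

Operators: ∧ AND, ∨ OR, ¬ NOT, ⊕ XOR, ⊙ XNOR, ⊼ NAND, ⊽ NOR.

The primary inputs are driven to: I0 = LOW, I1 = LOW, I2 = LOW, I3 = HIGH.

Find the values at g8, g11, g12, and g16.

g8 = HIGH; g11 = LOW; g12 = LOW; g16 = HIGH

g1 = I3 NOR I0 = HIGH NOR LOW = LOW
g2 = I0 OR I3 OR g1 = LOW OR HIGH OR LOW = HIGH
g3 = g2 OR I0 OR I1 = HIGH OR LOW OR LOW = HIGH
g5 = g3 AND I0 = HIGH AND LOW = LOW
g6 = g1 OR g3 = LOW OR HIGH = HIGH
g7 = g6 AND I1 AND g5 = HIGH AND LOW AND LOW = LOW
g8 = NOT g7 = NOT LOW = HIGH
g9 = g1 XOR g7 = LOW XOR LOW = LOW
g10 = g2 NAND I3 = HIGH NAND HIGH = LOW
g11 = g10 AND I2 = LOW AND LOW = LOW
g12 = g2 NOR g11 = HIGH NOR LOW = LOW
g16 = g10 NOR g9 = LOW NOR LOW = HIGH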